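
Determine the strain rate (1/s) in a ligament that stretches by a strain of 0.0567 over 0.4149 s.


strain_rate = delta_strain / delta_t
strain_rate = 0.0567 / 0.4149
strain_rate = 0.1367


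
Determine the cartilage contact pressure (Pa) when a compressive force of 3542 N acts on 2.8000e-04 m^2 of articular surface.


P = F / A
P = 3542 / 2.8000e-04
P = 1.2650e+07


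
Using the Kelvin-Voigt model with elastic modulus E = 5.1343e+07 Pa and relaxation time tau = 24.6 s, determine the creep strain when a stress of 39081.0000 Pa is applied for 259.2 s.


epsilon(t) = (sigma/E) * (1 - exp(-t/tau))
sigma/E = 39081.0000 / 5.1343e+07 = 7.6117e-04
exp(-t/tau) = exp(-259.2 / 24.6) = 2.6547e-05
epsilon = 7.6117e-04 * (1 - 2.6547e-05)
epsilon = 7.6115e-04


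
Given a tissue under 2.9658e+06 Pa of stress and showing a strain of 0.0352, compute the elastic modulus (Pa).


E = stress / strain
E = 2.9658e+06 / 0.0352
E = 8.4256e+07


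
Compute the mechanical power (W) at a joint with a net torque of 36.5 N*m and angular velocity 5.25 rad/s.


P = M * omega
P = 36.5 * 5.25
P = 191.6250


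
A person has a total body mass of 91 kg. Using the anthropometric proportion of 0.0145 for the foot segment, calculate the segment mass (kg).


m_segment = body_mass * fraction
m_segment = 91 * 0.0145
m_segment = 1.3195


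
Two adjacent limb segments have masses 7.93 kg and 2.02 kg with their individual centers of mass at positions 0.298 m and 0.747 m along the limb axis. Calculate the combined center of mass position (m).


COM = (m1*x1 + m2*x2) / (m1 + m2)
COM = (7.93*0.298 + 2.02*0.747) / (7.93 + 2.02)
Numerator = 3.8721
Denominator = 9.9500
COM = 0.3892


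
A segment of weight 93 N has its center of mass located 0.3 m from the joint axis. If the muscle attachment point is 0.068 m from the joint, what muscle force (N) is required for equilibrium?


F_muscle = W * d_load / d_muscle
F_muscle = 93 * 0.3 / 0.068
Numerator = 27.9000
F_muscle = 410.2941


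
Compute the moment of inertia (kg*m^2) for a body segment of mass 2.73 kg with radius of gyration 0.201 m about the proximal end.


I = m * k^2
I = 2.73 * 0.201^2
k^2 = 0.0404
I = 0.1103


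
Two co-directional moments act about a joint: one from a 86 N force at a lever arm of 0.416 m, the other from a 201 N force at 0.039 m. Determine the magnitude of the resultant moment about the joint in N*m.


M = F1 * d1 + F2 * d2
M = 86 * 0.416 + 201 * 0.039
M = 35.7760 + 7.8390
M = 43.6150


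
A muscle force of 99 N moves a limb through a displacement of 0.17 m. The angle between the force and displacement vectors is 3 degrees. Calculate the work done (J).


W = F * d * cos(theta)
theta = 3 deg = 0.0524 rad
cos(theta) = 0.9986
W = 99 * 0.17 * 0.9986
W = 16.8069


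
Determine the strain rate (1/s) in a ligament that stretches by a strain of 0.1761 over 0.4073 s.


strain_rate = delta_strain / delta_t
strain_rate = 0.1761 / 0.4073
strain_rate = 0.4324


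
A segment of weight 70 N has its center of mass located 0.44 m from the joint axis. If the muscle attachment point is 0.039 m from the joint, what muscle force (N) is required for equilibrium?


F_muscle = W * d_load / d_muscle
F_muscle = 70 * 0.44 / 0.039
Numerator = 30.8000
F_muscle = 789.7436


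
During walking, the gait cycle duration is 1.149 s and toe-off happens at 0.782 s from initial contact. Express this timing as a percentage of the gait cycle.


pct = (event_time / cycle_time) * 100
pct = (0.782 / 1.149) * 100
ratio = 0.6806
pct = 68.0592


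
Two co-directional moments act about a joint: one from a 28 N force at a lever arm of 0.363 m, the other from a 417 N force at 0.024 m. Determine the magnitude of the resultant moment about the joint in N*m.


M = F1 * d1 + F2 * d2
M = 28 * 0.363 + 417 * 0.024
M = 10.1640 + 10.0080
M = 20.1720


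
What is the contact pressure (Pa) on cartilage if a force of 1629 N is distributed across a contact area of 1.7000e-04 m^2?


P = F / A
P = 1629 / 1.7000e-04
P = 9.5824e+06


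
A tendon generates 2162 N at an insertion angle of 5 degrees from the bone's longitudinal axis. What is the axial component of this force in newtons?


F_eff = F_tendon * cos(theta)
theta = 5 deg = 0.0873 rad
cos(theta) = 0.9962
F_eff = 2162 * 0.9962
F_eff = 2153.7729


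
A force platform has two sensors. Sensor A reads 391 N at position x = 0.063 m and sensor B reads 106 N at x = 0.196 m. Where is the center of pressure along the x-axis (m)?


COP_x = (F1*x1 + F2*x2) / (F1 + F2)
COP_x = (391*0.063 + 106*0.196) / (391 + 106)
Numerator = 45.4090
Denominator = 497
COP_x = 0.0914


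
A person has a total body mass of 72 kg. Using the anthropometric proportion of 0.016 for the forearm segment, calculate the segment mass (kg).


m_segment = body_mass * fraction
m_segment = 72 * 0.016
m_segment = 1.1520


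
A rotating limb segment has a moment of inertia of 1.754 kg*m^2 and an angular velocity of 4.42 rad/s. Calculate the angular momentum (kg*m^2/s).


L = I * omega
L = 1.754 * 4.42
L = 7.7527


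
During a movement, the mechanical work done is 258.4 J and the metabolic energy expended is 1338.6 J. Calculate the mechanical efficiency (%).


eta = (W_mech / E_meta) * 100
eta = (258.4 / 1338.6) * 100
ratio = 0.1930
eta = 19.3038


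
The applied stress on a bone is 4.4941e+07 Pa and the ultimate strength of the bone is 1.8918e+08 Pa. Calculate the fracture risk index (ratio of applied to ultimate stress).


FRI = applied / ultimate
FRI = 4.4941e+07 / 1.8918e+08
FRI = 0.2376


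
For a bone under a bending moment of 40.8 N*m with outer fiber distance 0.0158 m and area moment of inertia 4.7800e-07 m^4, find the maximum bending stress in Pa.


sigma = M * c / I
sigma = 40.8 * 0.0158 / 4.7800e-07
M * c = 0.6446
sigma = 1.3486e+06


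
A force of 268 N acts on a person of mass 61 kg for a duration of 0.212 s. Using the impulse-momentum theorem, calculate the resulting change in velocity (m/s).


J = F * dt = 268 * 0.212 = 56.8160 N*s
delta_v = J / m
delta_v = 56.8160 / 61
delta_v = 0.9314


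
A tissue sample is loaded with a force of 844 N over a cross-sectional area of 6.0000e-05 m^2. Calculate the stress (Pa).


stress = F / A
stress = 844 / 6.0000e-05
stress = 1.4067e+07


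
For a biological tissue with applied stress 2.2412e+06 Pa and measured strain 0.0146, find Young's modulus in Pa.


E = stress / strain
E = 2.2412e+06 / 0.0146
E = 1.5351e+08


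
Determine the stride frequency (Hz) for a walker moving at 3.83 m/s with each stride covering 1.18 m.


f = v / stride_length
f = 3.83 / 1.18
f = 3.2458


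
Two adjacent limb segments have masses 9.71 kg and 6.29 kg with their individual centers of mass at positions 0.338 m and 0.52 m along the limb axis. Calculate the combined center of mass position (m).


COM = (m1*x1 + m2*x2) / (m1 + m2)
COM = (9.71*0.338 + 6.29*0.52) / (9.71 + 6.29)
Numerator = 6.5528
Denominator = 16.0000
COM = 0.4095


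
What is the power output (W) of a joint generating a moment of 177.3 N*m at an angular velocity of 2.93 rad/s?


P = M * omega
P = 177.3 * 2.93
P = 519.4890


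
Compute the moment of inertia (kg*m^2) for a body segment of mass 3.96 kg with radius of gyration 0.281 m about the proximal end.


I = m * k^2
I = 3.96 * 0.281^2
k^2 = 0.0790
I = 0.3127


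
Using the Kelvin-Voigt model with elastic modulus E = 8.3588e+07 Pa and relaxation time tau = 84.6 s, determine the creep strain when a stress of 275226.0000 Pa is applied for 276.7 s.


epsilon(t) = (sigma/E) * (1 - exp(-t/tau))
sigma/E = 275226.0000 / 8.3588e+07 = 0.0033
exp(-t/tau) = exp(-276.7 / 84.6) = 0.0380
epsilon = 0.0033 * (1 - 0.0380)
epsilon = 0.0032


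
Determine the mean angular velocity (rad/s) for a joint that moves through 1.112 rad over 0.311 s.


omega = delta_theta / delta_t
omega = 1.112 / 0.311
omega = 3.5756


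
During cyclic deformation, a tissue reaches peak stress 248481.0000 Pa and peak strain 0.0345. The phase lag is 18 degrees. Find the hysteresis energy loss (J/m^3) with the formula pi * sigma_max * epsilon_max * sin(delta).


E_loss = pi * sigma_max * epsilon_max * sin(delta)
delta = 18 deg = 0.3142 rad
sin(delta) = 0.3090
E_loss = pi * 248481.0000 * 0.0345 * 0.3090
E_loss = 8322.3221


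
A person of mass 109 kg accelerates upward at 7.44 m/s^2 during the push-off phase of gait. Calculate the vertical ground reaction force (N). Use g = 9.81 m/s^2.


GRF = m * (g + a)
GRF = 109 * (9.81 + 7.44)
GRF = 109 * 17.2500
GRF = 1880.2500


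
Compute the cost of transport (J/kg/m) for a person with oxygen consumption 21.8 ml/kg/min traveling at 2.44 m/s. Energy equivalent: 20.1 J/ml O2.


Power per kg = VO2 * 20.1 / 60
Power per kg = 21.8 * 20.1 / 60 = 7.3030 W/kg
Cost = power_per_kg / speed
Cost = 7.3030 / 2.44
Cost = 2.9930


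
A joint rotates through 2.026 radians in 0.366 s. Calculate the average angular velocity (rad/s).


omega = delta_theta / delta_t
omega = 2.026 / 0.366
omega = 5.5355


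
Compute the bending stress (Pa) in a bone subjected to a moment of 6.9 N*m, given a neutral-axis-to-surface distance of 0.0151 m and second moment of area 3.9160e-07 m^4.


sigma = M * c / I
sigma = 6.9 * 0.0151 / 3.9160e-07
M * c = 0.1042
sigma = 266062.3085


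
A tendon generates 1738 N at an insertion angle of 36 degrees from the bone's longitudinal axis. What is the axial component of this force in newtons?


F_eff = F_tendon * cos(theta)
theta = 36 deg = 0.6283 rad
cos(theta) = 0.8090
F_eff = 1738 * 0.8090
F_eff = 1406.0715


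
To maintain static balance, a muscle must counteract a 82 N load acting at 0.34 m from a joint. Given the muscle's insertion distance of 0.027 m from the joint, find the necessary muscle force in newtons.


F_muscle = W * d_load / d_muscle
F_muscle = 82 * 0.34 / 0.027
Numerator = 27.8800
F_muscle = 1032.5926


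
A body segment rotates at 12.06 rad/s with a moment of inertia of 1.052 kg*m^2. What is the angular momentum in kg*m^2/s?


L = I * omega
L = 1.052 * 12.06
L = 12.6871


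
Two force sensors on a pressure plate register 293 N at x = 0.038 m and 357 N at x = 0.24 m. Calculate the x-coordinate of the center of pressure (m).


COP_x = (F1*x1 + F2*x2) / (F1 + F2)
COP_x = (293*0.038 + 357*0.24) / (293 + 357)
Numerator = 96.8140
Denominator = 650
COP_x = 0.1489


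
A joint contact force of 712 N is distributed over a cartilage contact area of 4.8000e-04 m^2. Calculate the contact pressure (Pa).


P = F / A
P = 712 / 4.8000e-04
P = 1.4833e+06


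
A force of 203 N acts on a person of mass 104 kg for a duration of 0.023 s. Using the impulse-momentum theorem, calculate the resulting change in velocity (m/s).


J = F * dt = 203 * 0.023 = 4.6690 N*s
delta_v = J / m
delta_v = 4.6690 / 104
delta_v = 0.0449


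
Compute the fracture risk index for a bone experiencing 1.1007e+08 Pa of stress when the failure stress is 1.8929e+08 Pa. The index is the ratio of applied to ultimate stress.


FRI = applied / ultimate
FRI = 1.1007e+08 / 1.8929e+08
FRI = 0.5815


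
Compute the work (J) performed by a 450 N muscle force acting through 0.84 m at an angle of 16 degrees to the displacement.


W = F * d * cos(theta)
theta = 16 deg = 0.2793 rad
cos(theta) = 0.9613
W = 450 * 0.84 * 0.9613
W = 363.3569


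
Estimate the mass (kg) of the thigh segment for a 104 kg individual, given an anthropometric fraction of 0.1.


m_segment = body_mass * fraction
m_segment = 104 * 0.1
m_segment = 10.4000


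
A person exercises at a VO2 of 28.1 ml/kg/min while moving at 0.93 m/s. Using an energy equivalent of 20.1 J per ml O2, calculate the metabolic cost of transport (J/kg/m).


Power per kg = VO2 * 20.1 / 60
Power per kg = 28.1 * 20.1 / 60 = 9.4135 W/kg
Cost = power_per_kg / speed
Cost = 9.4135 / 0.93
Cost = 10.1220


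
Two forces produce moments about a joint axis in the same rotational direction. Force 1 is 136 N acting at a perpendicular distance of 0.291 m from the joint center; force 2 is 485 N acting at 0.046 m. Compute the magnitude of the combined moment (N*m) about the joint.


M = F1 * d1 + F2 * d2
M = 136 * 0.291 + 485 * 0.046
M = 39.5760 + 22.3100
M = 61.8860


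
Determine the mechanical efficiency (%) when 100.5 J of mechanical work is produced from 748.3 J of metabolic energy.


eta = (W_mech / E_meta) * 100
eta = (100.5 / 748.3) * 100
ratio = 0.1343
eta = 13.4304


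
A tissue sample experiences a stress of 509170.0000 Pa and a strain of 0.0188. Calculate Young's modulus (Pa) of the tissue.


E = stress / strain
E = 509170.0000 / 0.0188
E = 2.7084e+07


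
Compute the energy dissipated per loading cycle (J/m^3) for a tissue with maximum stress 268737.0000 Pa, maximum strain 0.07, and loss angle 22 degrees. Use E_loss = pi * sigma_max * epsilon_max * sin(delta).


E_loss = pi * sigma_max * epsilon_max * sin(delta)
delta = 22 deg = 0.3840 rad
sin(delta) = 0.3746
E_loss = pi * 268737.0000 * 0.07 * 0.3746
E_loss = 22138.6327


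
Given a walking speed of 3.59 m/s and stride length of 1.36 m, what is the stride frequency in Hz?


f = v / stride_length
f = 3.59 / 1.36
f = 2.6397


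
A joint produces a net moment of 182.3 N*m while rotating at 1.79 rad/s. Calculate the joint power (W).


P = M * omega
P = 182.3 * 1.79
P = 326.3170


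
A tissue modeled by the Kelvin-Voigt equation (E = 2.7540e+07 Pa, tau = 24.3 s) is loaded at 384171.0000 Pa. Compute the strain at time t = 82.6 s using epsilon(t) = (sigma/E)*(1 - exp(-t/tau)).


epsilon(t) = (sigma/E) * (1 - exp(-t/tau))
sigma/E = 384171.0000 / 2.7540e+07 = 0.0139
exp(-t/tau) = exp(-82.6 / 24.3) = 0.0334
epsilon = 0.0139 * (1 - 0.0334)
epsilon = 0.0135


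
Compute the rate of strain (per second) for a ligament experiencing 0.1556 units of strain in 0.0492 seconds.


strain_rate = delta_strain / delta_t
strain_rate = 0.1556 / 0.0492
strain_rate = 3.1626


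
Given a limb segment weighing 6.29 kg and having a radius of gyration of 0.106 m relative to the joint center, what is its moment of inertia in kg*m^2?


I = m * k^2
I = 6.29 * 0.106^2
k^2 = 0.0112
I = 0.0707


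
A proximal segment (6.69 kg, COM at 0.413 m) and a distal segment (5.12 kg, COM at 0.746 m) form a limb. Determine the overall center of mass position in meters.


COM = (m1*x1 + m2*x2) / (m1 + m2)
COM = (6.69*0.413 + 5.12*0.746) / (6.69 + 5.12)
Numerator = 6.5825
Denominator = 11.8100
COM = 0.5574


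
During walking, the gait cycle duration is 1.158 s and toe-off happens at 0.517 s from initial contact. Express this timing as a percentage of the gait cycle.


pct = (event_time / cycle_time) * 100
pct = (0.517 / 1.158) * 100
ratio = 0.4465
pct = 44.6459


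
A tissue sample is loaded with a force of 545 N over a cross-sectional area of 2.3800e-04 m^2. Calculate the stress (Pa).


stress = F / A
stress = 545 / 2.3800e-04
stress = 2.2899e+06


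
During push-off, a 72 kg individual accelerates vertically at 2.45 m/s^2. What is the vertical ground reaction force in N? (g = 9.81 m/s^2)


GRF = m * (g + a)
GRF = 72 * (9.81 + 2.45)
GRF = 72 * 12.2600
GRF = 882.7200


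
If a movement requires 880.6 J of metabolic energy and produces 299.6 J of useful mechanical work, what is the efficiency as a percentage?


eta = (W_mech / E_meta) * 100
eta = (299.6 / 880.6) * 100
ratio = 0.3402
eta = 34.0223


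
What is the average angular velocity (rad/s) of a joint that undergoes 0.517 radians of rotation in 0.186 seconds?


omega = delta_theta / delta_t
omega = 0.517 / 0.186
omega = 2.7796


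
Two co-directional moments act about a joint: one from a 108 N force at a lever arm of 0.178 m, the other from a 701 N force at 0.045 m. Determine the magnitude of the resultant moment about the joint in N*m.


M = F1 * d1 + F2 * d2
M = 108 * 0.178 + 701 * 0.045
M = 19.2240 + 31.5450
M = 50.7690


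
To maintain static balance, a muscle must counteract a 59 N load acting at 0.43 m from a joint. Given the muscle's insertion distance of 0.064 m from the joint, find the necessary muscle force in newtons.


F_muscle = W * d_load / d_muscle
F_muscle = 59 * 0.43 / 0.064
Numerator = 25.3700
F_muscle = 396.4062


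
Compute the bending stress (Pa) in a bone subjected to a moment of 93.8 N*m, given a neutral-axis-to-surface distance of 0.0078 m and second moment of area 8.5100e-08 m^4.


sigma = M * c / I
sigma = 93.8 * 0.0078 / 8.5100e-08
M * c = 0.7316
sigma = 8.5974e+06


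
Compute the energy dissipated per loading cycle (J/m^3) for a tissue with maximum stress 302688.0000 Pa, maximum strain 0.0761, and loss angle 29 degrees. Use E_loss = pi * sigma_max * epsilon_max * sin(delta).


E_loss = pi * sigma_max * epsilon_max * sin(delta)
delta = 29 deg = 0.5061 rad
sin(delta) = 0.4848
E_loss = pi * 302688.0000 * 0.0761 * 0.4848
E_loss = 35083.3424


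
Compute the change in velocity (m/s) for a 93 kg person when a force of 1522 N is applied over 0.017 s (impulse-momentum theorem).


J = F * dt = 1522 * 0.017 = 25.8740 N*s
delta_v = J / m
delta_v = 25.8740 / 93
delta_v = 0.2782


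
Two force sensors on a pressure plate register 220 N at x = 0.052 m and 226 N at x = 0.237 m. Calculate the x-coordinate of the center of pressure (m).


COP_x = (F1*x1 + F2*x2) / (F1 + F2)
COP_x = (220*0.052 + 226*0.237) / (220 + 226)
Numerator = 65.0020
Denominator = 446
COP_x = 0.1457


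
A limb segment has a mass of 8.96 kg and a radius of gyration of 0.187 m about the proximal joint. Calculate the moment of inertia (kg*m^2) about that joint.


I = m * k^2
I = 8.96 * 0.187^2
k^2 = 0.0350
I = 0.3133


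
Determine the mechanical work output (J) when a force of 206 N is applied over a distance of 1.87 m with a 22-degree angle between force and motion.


W = F * d * cos(theta)
theta = 22 deg = 0.3840 rad
cos(theta) = 0.9272
W = 206 * 1.87 * 0.9272
W = 357.1698


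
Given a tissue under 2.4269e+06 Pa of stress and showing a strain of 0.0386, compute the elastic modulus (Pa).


E = stress / strain
E = 2.4269e+06 / 0.0386
E = 6.2873e+07


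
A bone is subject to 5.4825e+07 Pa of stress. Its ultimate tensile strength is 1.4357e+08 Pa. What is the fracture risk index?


FRI = applied / ultimate
FRI = 5.4825e+07 / 1.4357e+08
FRI = 0.3819


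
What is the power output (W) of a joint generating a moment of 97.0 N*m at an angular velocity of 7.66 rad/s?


P = M * omega
P = 97.0 * 7.66
P = 743.0200


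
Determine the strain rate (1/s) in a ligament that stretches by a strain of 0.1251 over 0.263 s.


strain_rate = delta_strain / delta_t
strain_rate = 0.1251 / 0.263
strain_rate = 0.4757


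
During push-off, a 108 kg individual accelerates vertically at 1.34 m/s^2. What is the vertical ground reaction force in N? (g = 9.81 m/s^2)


GRF = m * (g + a)
GRF = 108 * (9.81 + 1.34)
GRF = 108 * 11.1500
GRF = 1204.2000


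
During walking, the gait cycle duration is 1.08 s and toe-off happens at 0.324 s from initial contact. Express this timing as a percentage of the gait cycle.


pct = (event_time / cycle_time) * 100
pct = (0.324 / 1.08) * 100
ratio = 0.3000
pct = 30.0000


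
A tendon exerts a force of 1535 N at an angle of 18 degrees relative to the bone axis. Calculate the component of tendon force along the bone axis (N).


F_eff = F_tendon * cos(theta)
theta = 18 deg = 0.3142 rad
cos(theta) = 0.9511
F_eff = 1535 * 0.9511
F_eff = 1459.8718


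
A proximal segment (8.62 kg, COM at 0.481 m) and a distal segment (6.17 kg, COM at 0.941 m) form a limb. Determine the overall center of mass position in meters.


COM = (m1*x1 + m2*x2) / (m1 + m2)
COM = (8.62*0.481 + 6.17*0.941) / (8.62 + 6.17)
Numerator = 9.9522
Denominator = 14.7900
COM = 0.6729


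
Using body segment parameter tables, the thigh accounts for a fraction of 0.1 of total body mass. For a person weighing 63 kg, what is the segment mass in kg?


m_segment = body_mass * fraction
m_segment = 63 * 0.1
m_segment = 6.3000


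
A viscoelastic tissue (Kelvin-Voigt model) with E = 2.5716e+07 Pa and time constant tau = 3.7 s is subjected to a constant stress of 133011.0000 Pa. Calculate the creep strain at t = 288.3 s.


epsilon(t) = (sigma/E) * (1 - exp(-t/tau))
sigma/E = 133011.0000 / 2.5716e+07 = 0.0052
exp(-t/tau) = exp(-288.3 / 3.7) = 1.4463e-34
epsilon = 0.0052 * (1 - 1.4463e-34)
epsilon = 0.0052


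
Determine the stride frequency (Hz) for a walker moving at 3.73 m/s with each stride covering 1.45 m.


f = v / stride_length
f = 3.73 / 1.45
f = 2.5724


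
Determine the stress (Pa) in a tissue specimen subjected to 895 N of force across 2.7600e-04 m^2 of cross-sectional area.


stress = F / A
stress = 895 / 2.7600e-04
stress = 3.2428e+06


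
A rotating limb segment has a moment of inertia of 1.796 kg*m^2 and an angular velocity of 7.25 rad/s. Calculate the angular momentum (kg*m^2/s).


L = I * omega
L = 1.796 * 7.25
L = 13.0210


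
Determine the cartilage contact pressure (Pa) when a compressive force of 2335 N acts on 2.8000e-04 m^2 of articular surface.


P = F / A
P = 2335 / 2.8000e-04
P = 8.3393e+06


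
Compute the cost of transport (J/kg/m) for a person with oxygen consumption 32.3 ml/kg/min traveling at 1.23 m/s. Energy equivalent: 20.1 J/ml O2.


Power per kg = VO2 * 20.1 / 60
Power per kg = 32.3 * 20.1 / 60 = 10.8205 W/kg
Cost = power_per_kg / speed
Cost = 10.8205 / 1.23
Cost = 8.7972


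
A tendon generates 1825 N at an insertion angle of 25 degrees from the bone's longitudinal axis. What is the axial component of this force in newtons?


F_eff = F_tendon * cos(theta)
theta = 25 deg = 0.4363 rad
cos(theta) = 0.9063
F_eff = 1825 * 0.9063
F_eff = 1654.0117


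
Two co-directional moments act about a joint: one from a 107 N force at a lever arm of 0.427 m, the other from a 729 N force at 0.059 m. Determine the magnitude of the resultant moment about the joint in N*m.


M = F1 * d1 + F2 * d2
M = 107 * 0.427 + 729 * 0.059
M = 45.6890 + 43.0110
M = 88.7000


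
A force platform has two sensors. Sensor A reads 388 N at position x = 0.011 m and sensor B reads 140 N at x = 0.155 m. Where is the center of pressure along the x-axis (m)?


COP_x = (F1*x1 + F2*x2) / (F1 + F2)
COP_x = (388*0.011 + 140*0.155) / (388 + 140)
Numerator = 25.9680
Denominator = 528
COP_x = 0.0492


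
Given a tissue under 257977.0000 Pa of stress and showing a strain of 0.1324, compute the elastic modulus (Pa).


E = stress / strain
E = 257977.0000 / 0.1324
E = 1.9485e+06


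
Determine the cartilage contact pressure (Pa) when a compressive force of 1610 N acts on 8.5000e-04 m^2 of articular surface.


P = F / A
P = 1610 / 8.5000e-04
P = 1.8941e+06


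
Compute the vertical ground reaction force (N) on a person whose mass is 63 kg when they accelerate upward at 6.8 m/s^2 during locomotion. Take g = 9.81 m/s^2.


GRF = m * (g + a)
GRF = 63 * (9.81 + 6.8)
GRF = 63 * 16.6100
GRF = 1046.4300


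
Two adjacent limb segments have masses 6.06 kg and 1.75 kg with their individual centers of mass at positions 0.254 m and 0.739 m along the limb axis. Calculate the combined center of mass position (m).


COM = (m1*x1 + m2*x2) / (m1 + m2)
COM = (6.06*0.254 + 1.75*0.739) / (6.06 + 1.75)
Numerator = 2.8325
Denominator = 7.8100
COM = 0.3627


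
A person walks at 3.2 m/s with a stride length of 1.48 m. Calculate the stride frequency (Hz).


f = v / stride_length
f = 3.2 / 1.48
f = 2.1622


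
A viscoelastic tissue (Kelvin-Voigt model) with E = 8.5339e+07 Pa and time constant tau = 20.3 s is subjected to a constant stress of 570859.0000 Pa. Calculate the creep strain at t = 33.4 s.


epsilon(t) = (sigma/E) * (1 - exp(-t/tau))
sigma/E = 570859.0000 / 8.5339e+07 = 0.0067
exp(-t/tau) = exp(-33.4 / 20.3) = 0.1930
epsilon = 0.0067 * (1 - 0.1930)
epsilon = 0.0054


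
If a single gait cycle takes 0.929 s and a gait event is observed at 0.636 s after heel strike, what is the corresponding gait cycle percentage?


pct = (event_time / cycle_time) * 100
pct = (0.636 / 0.929) * 100
ratio = 0.6846
pct = 68.4607


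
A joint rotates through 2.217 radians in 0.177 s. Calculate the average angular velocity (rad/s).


omega = delta_theta / delta_t
omega = 2.217 / 0.177
omega = 12.5254


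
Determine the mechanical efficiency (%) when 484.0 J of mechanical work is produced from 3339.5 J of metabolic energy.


eta = (W_mech / E_meta) * 100
eta = (484.0 / 3339.5) * 100
ratio = 0.1449
eta = 14.4932


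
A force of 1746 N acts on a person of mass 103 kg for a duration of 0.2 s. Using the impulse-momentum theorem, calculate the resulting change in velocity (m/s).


J = F * dt = 1746 * 0.2 = 349.2000 N*s
delta_v = J / m
delta_v = 349.2000 / 103
delta_v = 3.3903


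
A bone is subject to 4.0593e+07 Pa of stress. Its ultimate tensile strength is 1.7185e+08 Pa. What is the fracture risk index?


FRI = applied / ultimate
FRI = 4.0593e+07 / 1.7185e+08
FRI = 0.2362


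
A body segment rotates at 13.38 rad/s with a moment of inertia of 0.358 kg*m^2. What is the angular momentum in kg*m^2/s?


L = I * omega
L = 0.358 * 13.38
L = 4.7900


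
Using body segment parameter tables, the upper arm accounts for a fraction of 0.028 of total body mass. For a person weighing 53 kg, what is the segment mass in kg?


m_segment = body_mass * fraction
m_segment = 53 * 0.028
m_segment = 1.4840


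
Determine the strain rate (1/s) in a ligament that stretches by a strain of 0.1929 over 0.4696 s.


strain_rate = delta_strain / delta_t
strain_rate = 0.1929 / 0.4696
strain_rate = 0.4108


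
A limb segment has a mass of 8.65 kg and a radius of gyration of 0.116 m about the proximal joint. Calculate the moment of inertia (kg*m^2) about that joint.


I = m * k^2
I = 8.65 * 0.116^2
k^2 = 0.0135
I = 0.1164


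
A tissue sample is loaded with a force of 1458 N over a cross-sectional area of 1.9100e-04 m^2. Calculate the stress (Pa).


stress = F / A
stress = 1458 / 1.9100e-04
stress = 7.6335e+06


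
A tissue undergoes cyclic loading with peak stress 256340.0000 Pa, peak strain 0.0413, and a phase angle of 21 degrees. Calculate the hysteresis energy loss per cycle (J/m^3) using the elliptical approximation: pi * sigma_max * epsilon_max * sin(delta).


E_loss = pi * sigma_max * epsilon_max * sin(delta)
delta = 21 deg = 0.3665 rad
sin(delta) = 0.3584
E_loss = pi * 256340.0000 * 0.0413 * 0.3584
E_loss = 11919.1550


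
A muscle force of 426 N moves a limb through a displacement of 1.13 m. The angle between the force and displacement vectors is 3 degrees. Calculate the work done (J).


W = F * d * cos(theta)
theta = 3 deg = 0.0524 rad
cos(theta) = 0.9986
W = 426 * 1.13 * 0.9986
W = 480.7203


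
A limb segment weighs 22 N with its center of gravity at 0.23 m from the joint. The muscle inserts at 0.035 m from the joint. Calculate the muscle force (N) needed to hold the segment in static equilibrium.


F_muscle = W * d_load / d_muscle
F_muscle = 22 * 0.23 / 0.035
Numerator = 5.0600
F_muscle = 144.5714


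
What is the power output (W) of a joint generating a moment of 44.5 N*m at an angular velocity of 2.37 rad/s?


P = M * omega
P = 44.5 * 2.37
P = 105.4650


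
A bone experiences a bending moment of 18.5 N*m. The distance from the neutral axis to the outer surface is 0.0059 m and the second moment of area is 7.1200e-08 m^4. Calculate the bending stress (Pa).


sigma = M * c / I
sigma = 18.5 * 0.0059 / 7.1200e-08
M * c = 0.1091
sigma = 1.5330e+06


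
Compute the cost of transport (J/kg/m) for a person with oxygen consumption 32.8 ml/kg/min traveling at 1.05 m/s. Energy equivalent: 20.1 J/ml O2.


Power per kg = VO2 * 20.1 / 60
Power per kg = 32.8 * 20.1 / 60 = 10.9880 W/kg
Cost = power_per_kg / speed
Cost = 10.9880 / 1.05
Cost = 10.4648


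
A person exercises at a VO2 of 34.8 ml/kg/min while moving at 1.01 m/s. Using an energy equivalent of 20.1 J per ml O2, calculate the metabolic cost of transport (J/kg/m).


Power per kg = VO2 * 20.1 / 60
Power per kg = 34.8 * 20.1 / 60 = 11.6580 W/kg
Cost = power_per_kg / speed
Cost = 11.6580 / 1.01
Cost = 11.5426


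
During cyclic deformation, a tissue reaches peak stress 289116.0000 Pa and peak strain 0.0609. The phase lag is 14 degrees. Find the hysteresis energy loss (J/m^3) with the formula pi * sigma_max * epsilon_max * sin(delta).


E_loss = pi * sigma_max * epsilon_max * sin(delta)
delta = 14 deg = 0.2443 rad
sin(delta) = 0.2419
E_loss = pi * 289116.0000 * 0.0609 * 0.2419
E_loss = 13381.7980


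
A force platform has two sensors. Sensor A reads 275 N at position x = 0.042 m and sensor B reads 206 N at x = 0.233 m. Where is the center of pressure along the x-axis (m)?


COP_x = (F1*x1 + F2*x2) / (F1 + F2)
COP_x = (275*0.042 + 206*0.233) / (275 + 206)
Numerator = 59.5480
Denominator = 481
COP_x = 0.1238


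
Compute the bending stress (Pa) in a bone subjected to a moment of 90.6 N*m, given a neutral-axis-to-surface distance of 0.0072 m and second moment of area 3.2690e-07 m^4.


sigma = M * c / I
sigma = 90.6 * 0.0072 / 3.2690e-07
M * c = 0.6523
sigma = 1.9955e+06


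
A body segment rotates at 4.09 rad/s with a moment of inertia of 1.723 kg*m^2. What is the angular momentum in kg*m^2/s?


L = I * omega
L = 1.723 * 4.09
L = 7.0471


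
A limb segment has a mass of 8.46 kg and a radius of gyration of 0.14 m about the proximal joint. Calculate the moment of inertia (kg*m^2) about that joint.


I = m * k^2
I = 8.46 * 0.14^2
k^2 = 0.0196
I = 0.1658


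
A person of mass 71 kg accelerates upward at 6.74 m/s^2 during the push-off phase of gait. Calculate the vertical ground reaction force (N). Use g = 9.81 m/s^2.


GRF = m * (g + a)
GRF = 71 * (9.81 + 6.74)
GRF = 71 * 16.5500
GRF = 1175.0500


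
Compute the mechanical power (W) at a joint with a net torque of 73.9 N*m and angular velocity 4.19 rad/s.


P = M * omega
P = 73.9 * 4.19
P = 309.6410


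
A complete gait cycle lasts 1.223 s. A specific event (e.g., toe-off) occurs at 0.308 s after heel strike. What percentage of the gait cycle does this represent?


pct = (event_time / cycle_time) * 100
pct = (0.308 / 1.223) * 100
ratio = 0.2518
pct = 25.1840


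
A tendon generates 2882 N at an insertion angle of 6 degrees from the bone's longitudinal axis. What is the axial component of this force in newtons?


F_eff = F_tendon * cos(theta)
theta = 6 deg = 0.1047 rad
cos(theta) = 0.9945
F_eff = 2882 * 0.9945
F_eff = 2866.2121


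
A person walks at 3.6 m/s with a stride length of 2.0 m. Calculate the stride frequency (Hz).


f = v / stride_length
f = 3.6 / 2.0
f = 1.8000


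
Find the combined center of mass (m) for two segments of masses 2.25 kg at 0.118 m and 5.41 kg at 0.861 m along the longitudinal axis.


COM = (m1*x1 + m2*x2) / (m1 + m2)
COM = (2.25*0.118 + 5.41*0.861) / (2.25 + 5.41)
Numerator = 4.9235
Denominator = 7.6600
COM = 0.6428


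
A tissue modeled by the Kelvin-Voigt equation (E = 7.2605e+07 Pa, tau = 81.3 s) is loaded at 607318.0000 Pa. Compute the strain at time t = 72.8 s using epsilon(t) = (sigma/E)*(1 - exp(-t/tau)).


epsilon(t) = (sigma/E) * (1 - exp(-t/tau))
sigma/E = 607318.0000 / 7.2605e+07 = 0.0084
exp(-t/tau) = exp(-72.8 / 81.3) = 0.4084
epsilon = 0.0084 * (1 - 0.4084)
epsilon = 0.0049


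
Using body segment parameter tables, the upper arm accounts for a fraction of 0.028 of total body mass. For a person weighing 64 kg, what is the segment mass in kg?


m_segment = body_mass * fraction
m_segment = 64 * 0.028
m_segment = 1.7920


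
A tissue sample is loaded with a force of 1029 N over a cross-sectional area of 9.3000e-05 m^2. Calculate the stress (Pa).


stress = F / A
stress = 1029 / 9.3000e-05
stress = 1.1065e+07


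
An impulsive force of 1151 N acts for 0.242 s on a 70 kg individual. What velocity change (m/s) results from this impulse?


J = F * dt = 1151 * 0.242 = 278.5420 N*s
delta_v = J / m
delta_v = 278.5420 / 70
delta_v = 3.9792


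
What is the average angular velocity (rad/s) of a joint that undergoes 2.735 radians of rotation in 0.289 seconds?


omega = delta_theta / delta_t
omega = 2.735 / 0.289
omega = 9.4637


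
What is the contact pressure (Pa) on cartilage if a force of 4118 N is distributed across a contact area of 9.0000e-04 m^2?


P = F / A
P = 4118 / 9.0000e-04
P = 4.5756e+06


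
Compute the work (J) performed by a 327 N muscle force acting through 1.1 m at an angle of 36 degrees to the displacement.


W = F * d * cos(theta)
theta = 36 deg = 0.6283 rad
cos(theta) = 0.8090
W = 327 * 1.1 * 0.8090
W = 291.0034


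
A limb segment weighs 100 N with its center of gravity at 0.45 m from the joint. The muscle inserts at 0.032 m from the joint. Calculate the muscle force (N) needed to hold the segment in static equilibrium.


F_muscle = W * d_load / d_muscle
F_muscle = 100 * 0.45 / 0.032
Numerator = 45.0000
F_muscle = 1406.2500


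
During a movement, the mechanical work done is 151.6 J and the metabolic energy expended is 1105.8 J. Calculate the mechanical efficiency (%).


eta = (W_mech / E_meta) * 100
eta = (151.6 / 1105.8) * 100
ratio = 0.1371
eta = 13.7095


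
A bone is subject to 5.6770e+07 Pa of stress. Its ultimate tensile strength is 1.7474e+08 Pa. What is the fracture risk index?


FRI = applied / ultimate
FRI = 5.6770e+07 / 1.7474e+08
FRI = 0.3249


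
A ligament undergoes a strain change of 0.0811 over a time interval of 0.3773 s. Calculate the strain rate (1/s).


strain_rate = delta_strain / delta_t
strain_rate = 0.0811 / 0.3773
strain_rate = 0.2149


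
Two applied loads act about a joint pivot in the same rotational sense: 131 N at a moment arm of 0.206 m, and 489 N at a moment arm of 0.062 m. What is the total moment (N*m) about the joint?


M = F1 * d1 + F2 * d2
M = 131 * 0.206 + 489 * 0.062
M = 26.9860 + 30.3180
M = 57.3040


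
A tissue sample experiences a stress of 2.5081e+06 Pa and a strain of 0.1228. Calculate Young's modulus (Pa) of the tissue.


E = stress / strain
E = 2.5081e+06 / 0.1228
E = 2.0424e+07


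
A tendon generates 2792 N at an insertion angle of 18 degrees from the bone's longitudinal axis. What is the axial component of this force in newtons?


F_eff = F_tendon * cos(theta)
theta = 18 deg = 0.3142 rad
cos(theta) = 0.9511
F_eff = 2792 * 0.9511
F_eff = 2655.3498


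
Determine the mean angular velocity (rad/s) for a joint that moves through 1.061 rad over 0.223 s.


omega = delta_theta / delta_t
omega = 1.061 / 0.223
omega = 4.7578


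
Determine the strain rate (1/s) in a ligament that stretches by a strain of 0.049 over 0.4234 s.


strain_rate = delta_strain / delta_t
strain_rate = 0.049 / 0.4234
strain_rate = 0.1157


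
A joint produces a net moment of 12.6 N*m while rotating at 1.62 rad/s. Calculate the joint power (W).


P = M * omega
P = 12.6 * 1.62
P = 20.4120


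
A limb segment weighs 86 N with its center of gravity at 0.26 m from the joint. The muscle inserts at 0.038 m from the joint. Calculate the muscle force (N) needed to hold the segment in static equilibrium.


F_muscle = W * d_load / d_muscle
F_muscle = 86 * 0.26 / 0.038
Numerator = 22.3600
F_muscle = 588.4211


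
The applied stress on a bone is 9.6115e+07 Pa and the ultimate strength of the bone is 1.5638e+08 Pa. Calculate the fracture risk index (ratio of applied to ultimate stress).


FRI = applied / ultimate
FRI = 9.6115e+07 / 1.5638e+08
FRI = 0.6146


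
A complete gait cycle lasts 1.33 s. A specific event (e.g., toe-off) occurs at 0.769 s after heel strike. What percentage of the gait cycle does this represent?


pct = (event_time / cycle_time) * 100
pct = (0.769 / 1.33) * 100
ratio = 0.5782
pct = 57.8195


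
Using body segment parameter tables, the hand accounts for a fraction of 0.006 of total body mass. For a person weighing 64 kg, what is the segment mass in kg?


m_segment = body_mass * fraction
m_segment = 64 * 0.006
m_segment = 0.3840


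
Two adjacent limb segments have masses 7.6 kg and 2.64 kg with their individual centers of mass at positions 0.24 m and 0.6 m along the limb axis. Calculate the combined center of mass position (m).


COM = (m1*x1 + m2*x2) / (m1 + m2)
COM = (7.6*0.24 + 2.64*0.6) / (7.6 + 2.64)
Numerator = 3.4080
Denominator = 10.2400
COM = 0.3328


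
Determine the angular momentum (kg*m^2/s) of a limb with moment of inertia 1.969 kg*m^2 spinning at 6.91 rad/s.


L = I * omega
L = 1.969 * 6.91
L = 13.6058


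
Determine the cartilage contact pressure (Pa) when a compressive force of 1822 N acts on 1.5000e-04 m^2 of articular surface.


P = F / A
P = 1822 / 1.5000e-04
P = 1.2147e+07


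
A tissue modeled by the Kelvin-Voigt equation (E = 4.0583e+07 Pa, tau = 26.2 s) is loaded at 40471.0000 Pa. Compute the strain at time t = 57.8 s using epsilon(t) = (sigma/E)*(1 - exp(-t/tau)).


epsilon(t) = (sigma/E) * (1 - exp(-t/tau))
sigma/E = 40471.0000 / 4.0583e+07 = 9.9724e-04
exp(-t/tau) = exp(-57.8 / 26.2) = 0.1101
epsilon = 9.9724e-04 * (1 - 0.1101)
epsilon = 8.8742e-04


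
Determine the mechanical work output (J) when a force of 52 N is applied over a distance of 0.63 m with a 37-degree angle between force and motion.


W = F * d * cos(theta)
theta = 37 deg = 0.6458 rad
cos(theta) = 0.7986
W = 52 * 0.63 * 0.7986
W = 26.1633


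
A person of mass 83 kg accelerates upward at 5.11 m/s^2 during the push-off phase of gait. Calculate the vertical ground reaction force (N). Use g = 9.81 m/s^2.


GRF = m * (g + a)
GRF = 83 * (9.81 + 5.11)
GRF = 83 * 14.9200
GRF = 1238.3600


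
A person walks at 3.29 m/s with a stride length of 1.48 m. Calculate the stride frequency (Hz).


f = v / stride_length
f = 3.29 / 1.48
f = 2.2230


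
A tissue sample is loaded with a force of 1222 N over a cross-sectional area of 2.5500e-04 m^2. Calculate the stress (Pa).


stress = F / A
stress = 1222 / 2.5500e-04
stress = 4.7922e+06


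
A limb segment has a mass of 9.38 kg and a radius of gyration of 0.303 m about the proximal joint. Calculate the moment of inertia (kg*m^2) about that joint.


I = m * k^2
I = 9.38 * 0.303^2
k^2 = 0.0918
I = 0.8612


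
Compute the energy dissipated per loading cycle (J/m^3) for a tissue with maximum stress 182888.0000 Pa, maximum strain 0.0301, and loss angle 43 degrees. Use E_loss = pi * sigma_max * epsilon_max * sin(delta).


E_loss = pi * sigma_max * epsilon_max * sin(delta)
delta = 43 deg = 0.7505 rad
sin(delta) = 0.6820
E_loss = pi * 182888.0000 * 0.0301 * 0.6820
E_loss = 11794.6460


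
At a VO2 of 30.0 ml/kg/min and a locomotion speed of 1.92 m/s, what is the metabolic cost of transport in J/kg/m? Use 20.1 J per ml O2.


Power per kg = VO2 * 20.1 / 60
Power per kg = 30.0 * 20.1 / 60 = 10.0500 W/kg
Cost = power_per_kg / speed
Cost = 10.0500 / 1.92
Cost = 5.2344


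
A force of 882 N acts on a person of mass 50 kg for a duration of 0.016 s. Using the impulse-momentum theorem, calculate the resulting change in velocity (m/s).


J = F * dt = 882 * 0.016 = 14.1120 N*s
delta_v = J / m
delta_v = 14.1120 / 50
delta_v = 0.2822


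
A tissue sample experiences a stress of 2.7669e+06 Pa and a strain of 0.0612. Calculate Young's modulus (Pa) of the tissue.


E = stress / strain
E = 2.7669e+06 / 0.0612
E = 4.5211e+07


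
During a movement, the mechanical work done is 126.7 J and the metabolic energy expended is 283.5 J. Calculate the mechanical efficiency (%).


eta = (W_mech / E_meta) * 100
eta = (126.7 / 283.5) * 100
ratio = 0.4469
eta = 44.6914


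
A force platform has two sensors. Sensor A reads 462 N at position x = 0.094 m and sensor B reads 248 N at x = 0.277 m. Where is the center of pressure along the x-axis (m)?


COP_x = (F1*x1 + F2*x2) / (F1 + F2)
COP_x = (462*0.094 + 248*0.277) / (462 + 248)
Numerator = 112.1240
Denominator = 710
COP_x = 0.1579
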